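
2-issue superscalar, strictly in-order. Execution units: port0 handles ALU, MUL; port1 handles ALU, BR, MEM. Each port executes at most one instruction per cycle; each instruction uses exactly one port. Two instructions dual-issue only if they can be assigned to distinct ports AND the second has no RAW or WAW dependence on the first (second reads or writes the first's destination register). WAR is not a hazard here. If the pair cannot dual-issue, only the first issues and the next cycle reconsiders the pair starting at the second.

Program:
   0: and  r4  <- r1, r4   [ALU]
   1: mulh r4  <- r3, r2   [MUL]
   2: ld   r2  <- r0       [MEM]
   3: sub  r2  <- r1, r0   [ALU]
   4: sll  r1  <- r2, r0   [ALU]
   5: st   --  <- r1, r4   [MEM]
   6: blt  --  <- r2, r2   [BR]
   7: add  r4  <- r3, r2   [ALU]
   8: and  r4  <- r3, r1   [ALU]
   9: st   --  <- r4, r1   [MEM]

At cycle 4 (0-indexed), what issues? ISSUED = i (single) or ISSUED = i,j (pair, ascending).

c0: i0 and.ALU  WAW r4
c1: i1&i2 mulh.MUL+ld.MEM  pair
c2: i3 sub.ALU  RAW r2
c3: i4 sll.ALU  RAW r1
c4: i5 st.MEM  no-port MEM/BR
c5: i6&i7 blt.BR+add.ALU  pair
c6: i8 and.ALU  RAW r4
c7: i9 st.MEM  tail

ISSUED = 5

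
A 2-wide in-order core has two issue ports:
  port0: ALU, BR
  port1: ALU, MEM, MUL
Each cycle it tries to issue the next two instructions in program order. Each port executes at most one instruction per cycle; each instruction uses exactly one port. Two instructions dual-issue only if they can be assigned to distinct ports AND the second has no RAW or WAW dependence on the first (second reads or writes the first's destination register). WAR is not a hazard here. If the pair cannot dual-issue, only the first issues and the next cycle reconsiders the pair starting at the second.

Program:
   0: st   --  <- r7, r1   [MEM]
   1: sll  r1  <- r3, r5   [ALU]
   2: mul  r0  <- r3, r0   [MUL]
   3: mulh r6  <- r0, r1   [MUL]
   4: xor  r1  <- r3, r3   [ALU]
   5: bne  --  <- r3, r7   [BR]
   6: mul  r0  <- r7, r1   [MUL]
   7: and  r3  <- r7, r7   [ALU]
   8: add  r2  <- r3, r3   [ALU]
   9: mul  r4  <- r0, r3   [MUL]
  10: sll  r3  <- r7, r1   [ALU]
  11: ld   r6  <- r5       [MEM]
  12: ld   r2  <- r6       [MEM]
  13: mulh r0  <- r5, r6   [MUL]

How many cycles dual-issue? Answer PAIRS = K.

0. st;sll @i0,i1  | dual
1. mul @i2  | no-port MUL/MUL
2. mulh;xor @i3,i4  | dual
3. bne;mul @i5,i6  | dual
4. and @i7  | RAW r3
5. add;mul @i8,i9  | dual
6. sll;ld @i10,i11  | dual
7. ld @i12  | no-port MEM/MUL
8. mulh @i13  | tail

PAIRS = 5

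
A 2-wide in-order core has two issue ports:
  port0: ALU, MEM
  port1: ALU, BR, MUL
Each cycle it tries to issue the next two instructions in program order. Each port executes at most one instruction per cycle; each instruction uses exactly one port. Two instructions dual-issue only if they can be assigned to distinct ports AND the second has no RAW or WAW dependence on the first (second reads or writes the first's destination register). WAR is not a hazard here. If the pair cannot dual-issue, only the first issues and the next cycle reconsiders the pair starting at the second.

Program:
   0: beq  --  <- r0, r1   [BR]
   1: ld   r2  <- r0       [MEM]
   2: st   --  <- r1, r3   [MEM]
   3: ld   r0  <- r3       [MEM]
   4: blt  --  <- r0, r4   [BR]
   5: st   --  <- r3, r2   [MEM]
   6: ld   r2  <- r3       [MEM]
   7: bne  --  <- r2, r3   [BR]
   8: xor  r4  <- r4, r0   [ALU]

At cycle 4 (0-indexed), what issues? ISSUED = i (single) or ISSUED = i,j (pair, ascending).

ISSUED = 6

c0: i0/i1 beq.BR/ld.MEM  pair
c1: i2 st.MEM  no-port MEM/MEM
c2: i3 ld.MEM  RAW r0
c3: i4/i5 blt.BR/st.MEM  pair
c4: i6 ld.MEM  RAW r2
c5: i7/i8 bne.BR/xor.ALU  pair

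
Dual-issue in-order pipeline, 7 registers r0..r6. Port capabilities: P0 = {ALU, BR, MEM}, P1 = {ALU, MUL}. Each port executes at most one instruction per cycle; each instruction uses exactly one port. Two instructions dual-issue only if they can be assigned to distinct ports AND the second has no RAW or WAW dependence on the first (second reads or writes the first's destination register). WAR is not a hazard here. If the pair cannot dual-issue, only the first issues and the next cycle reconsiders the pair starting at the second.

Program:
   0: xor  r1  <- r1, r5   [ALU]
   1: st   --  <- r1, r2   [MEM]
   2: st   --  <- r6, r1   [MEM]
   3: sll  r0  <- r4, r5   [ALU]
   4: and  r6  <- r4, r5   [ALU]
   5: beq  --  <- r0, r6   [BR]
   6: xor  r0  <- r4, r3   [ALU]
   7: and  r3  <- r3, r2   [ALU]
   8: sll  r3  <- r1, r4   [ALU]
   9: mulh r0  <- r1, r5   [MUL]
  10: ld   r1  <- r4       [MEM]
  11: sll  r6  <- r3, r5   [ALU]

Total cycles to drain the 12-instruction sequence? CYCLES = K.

#0 head=0: xor.ALU i0 RAW r1
#1 head=1: st.MEM i1 no-port MEM/MEM
#2 head=2: st.MEM sll.ALU i2/i3 dual
#3 head=4: and.ALU i4 RAW r6
#4 head=5: beq.BR xor.ALU i5/i6 dual
#5 head=7: and.ALU i7 WAW r3
#6 head=8: sll.ALU mulh.MUL i8/i9 dual
#7 head=10: ld.MEM sll.ALU i10/i11 dual

CYCLES = 8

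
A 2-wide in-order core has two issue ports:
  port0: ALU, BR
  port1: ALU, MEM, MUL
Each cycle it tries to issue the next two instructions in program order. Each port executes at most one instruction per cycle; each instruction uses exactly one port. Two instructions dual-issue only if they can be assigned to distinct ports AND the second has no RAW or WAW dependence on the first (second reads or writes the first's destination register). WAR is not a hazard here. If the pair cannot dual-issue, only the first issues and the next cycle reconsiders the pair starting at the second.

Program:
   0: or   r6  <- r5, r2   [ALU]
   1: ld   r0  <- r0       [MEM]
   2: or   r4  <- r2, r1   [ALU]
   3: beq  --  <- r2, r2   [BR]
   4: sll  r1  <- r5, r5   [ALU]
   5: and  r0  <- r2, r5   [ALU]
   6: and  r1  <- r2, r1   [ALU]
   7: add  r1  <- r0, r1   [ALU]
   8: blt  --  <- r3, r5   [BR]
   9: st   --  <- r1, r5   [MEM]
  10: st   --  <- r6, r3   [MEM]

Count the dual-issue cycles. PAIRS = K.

c0: i0&i1 or;ld  pair
c1: i2&i3 or;beq  pair
c2: i4&i5 sll;and  pair
c3: i6 and  RAW+WAW r1
c4: i7&i8 add;blt  pair
c5: i9 st  no-port MEM/MEM
c6: i10 st  tail

PAIRS = 4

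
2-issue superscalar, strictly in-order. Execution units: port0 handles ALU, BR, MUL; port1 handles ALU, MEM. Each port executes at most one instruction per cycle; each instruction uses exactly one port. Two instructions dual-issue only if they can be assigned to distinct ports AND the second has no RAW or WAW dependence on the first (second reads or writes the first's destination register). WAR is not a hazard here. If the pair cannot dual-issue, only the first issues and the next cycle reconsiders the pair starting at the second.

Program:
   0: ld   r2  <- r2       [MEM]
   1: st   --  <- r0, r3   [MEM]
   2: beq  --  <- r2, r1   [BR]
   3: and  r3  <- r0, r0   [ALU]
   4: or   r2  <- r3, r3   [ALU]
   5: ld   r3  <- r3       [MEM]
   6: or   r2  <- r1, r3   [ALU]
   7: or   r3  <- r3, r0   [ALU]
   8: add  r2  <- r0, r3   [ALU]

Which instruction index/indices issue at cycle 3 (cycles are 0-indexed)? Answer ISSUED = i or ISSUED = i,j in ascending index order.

#0 head=0: ld.MEM i0 no-port MEM/MEM
#1 head=1: st.MEM beq.BR i1+i2 pair
#2 head=3: and.ALU i3 RAW r3
#3 head=4: or.ALU ld.MEM i4+i5 pair
#4 head=6: or.ALU or.ALU i6+i7 pair
#5 head=8: add.ALU i8 tail

ISSUED = 4,5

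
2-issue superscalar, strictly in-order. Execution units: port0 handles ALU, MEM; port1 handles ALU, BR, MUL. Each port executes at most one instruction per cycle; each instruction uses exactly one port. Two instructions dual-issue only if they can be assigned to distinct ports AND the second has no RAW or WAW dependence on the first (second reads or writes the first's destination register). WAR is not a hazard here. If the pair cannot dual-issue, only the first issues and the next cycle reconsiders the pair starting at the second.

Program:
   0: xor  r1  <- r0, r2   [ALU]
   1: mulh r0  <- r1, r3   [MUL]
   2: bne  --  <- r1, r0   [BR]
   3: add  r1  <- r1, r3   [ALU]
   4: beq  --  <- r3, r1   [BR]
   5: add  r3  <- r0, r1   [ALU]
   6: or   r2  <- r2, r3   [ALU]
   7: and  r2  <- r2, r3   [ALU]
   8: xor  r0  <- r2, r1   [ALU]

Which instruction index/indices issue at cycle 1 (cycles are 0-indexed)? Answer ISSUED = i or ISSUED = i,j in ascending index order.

[0] i0  xor.ALU  -- RAW r1
[1] i1  mulh.MUL  -- no-port MUL/BR
[2] i2+i3  bne.BR/add.ALU  -- pair
[3] i4+i5  beq.BR/add.ALU  -- pair
[4] i6  or.ALU  -- RAW+WAW r2
[5] i7  and.ALU  -- RAW r2
[6] i8  xor.ALU  -- tail

ISSUED = 1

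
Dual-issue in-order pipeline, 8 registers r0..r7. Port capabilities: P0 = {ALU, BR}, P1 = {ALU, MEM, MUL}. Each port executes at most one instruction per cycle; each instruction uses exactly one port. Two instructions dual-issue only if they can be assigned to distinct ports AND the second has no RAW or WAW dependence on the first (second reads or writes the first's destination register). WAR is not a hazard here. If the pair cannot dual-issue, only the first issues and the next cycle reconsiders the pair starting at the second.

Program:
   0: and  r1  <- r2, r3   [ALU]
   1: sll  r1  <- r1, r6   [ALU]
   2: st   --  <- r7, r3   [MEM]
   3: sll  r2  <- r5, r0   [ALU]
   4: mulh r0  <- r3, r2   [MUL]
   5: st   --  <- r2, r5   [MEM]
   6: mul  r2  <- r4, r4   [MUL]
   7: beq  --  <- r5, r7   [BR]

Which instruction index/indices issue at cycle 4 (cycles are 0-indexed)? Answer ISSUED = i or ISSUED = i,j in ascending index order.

ISSUED = 5

#0 head=0: and.ALU i0 RAW+WAW r1
#1 head=1: sll.ALU;st.MEM i1+i2 pair
#2 head=3: sll.ALU i3 RAW r2
#3 head=4: mulh.MUL i4 no-port MUL/MEM
#4 head=5: st.MEM i5 no-port MEM/MUL
#5 head=6: mul.MUL;beq.BR i6+i7 pair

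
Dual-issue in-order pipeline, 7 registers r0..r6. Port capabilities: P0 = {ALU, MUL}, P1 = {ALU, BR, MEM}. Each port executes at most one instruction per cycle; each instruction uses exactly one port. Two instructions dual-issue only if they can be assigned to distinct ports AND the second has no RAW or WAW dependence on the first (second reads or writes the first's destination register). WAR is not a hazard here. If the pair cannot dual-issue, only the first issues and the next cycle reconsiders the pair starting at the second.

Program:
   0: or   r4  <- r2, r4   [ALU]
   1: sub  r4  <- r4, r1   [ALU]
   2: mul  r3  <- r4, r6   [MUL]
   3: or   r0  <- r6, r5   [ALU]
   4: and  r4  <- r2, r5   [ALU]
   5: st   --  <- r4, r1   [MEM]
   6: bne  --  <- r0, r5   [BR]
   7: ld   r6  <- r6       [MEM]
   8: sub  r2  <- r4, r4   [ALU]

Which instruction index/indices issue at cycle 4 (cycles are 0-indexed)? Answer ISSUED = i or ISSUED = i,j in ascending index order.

0. or @i0  | RAW+WAW r4
1. sub @i1  | RAW r4
2. mul or @i2&i3  | 2-wide
3. and @i4  | RAW r4
4. st @i5  | no-port MEM/BR
5. bne @i6  | no-port BR/MEM
6. ld sub @i7&i8  | 2-wide

ISSUED = 5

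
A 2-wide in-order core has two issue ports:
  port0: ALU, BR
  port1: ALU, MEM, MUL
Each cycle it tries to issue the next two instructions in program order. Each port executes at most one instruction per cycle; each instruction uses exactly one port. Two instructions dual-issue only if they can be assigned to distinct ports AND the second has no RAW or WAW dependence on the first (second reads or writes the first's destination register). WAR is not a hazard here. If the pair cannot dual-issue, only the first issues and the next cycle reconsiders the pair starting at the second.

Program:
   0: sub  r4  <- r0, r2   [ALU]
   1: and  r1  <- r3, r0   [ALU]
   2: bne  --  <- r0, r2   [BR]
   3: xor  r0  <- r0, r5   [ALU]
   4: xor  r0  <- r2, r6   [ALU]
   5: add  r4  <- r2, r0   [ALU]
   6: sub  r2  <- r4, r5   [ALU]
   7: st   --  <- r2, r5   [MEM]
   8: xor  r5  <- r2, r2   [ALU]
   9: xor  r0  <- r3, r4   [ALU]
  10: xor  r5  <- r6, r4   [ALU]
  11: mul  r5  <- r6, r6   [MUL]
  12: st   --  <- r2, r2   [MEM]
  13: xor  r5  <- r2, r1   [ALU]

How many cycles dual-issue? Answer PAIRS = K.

#0 head=0: sub.ALU+and.ALU i0+i1 2-wide
#1 head=2: bne.BR+xor.ALU i2+i3 2-wide
#2 head=4: xor.ALU i4 RAW r0
#3 head=5: add.ALU i5 RAW r4
#4 head=6: sub.ALU i6 RAW r2
#5 head=7: st.MEM+xor.ALU i7+i8 2-wide
#6 head=9: xor.ALU+xor.ALU i9+i10 2-wide
#7 head=11: mul.MUL i11 no-port MUL/MEM
#8 head=12: st.MEM+xor.ALU i12+i13 2-wide

PAIRS = 5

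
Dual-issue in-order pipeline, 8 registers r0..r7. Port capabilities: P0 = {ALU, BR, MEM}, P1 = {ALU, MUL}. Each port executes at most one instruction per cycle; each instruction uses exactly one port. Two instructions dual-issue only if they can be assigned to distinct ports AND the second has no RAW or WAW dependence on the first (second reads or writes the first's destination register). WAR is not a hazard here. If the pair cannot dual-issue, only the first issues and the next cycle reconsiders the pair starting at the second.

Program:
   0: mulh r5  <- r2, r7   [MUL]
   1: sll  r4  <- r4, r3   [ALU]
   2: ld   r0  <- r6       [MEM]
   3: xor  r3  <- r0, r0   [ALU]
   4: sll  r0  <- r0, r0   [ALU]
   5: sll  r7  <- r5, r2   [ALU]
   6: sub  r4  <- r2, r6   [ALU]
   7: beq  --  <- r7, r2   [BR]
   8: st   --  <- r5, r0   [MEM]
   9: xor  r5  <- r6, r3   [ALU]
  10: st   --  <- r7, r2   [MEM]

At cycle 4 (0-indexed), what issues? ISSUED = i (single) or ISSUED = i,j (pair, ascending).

#0 head=0: mulh.MUL/sll.ALU i0+i1 2-wide
#1 head=2: ld.MEM i2 RAW r0
#2 head=3: xor.ALU/sll.ALU i3+i4 2-wide
#3 head=5: sll.ALU/sub.ALU i5+i6 2-wide
#4 head=7: beq.BR i7 no-port BR/MEM
#5 head=8: st.MEM/xor.ALU i8+i9 2-wide
#6 head=10: st.MEM i10 tail

ISSUED = 7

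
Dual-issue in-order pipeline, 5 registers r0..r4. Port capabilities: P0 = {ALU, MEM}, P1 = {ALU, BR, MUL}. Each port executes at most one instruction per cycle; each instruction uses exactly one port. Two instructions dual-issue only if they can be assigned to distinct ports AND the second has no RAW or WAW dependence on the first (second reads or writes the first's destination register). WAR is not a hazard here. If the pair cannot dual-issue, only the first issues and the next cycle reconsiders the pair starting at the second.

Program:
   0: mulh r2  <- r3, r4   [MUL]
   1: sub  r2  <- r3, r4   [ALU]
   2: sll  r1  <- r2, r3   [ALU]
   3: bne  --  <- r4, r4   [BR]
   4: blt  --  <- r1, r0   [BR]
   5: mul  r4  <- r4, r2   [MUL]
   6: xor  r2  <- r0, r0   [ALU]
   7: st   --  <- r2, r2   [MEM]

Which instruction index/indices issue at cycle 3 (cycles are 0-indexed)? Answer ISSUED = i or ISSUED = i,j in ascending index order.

ISSUED = 4

c0: i0 mulh.MUL  WAW r2
c1: i1 sub.ALU  RAW r2
c2: i2/i3 sll.ALU;bne.BR  dual
c3: i4 blt.BR  no-port BR/MUL
c4: i5/i6 mul.MUL;xor.ALU  dual
c5: i7 st.MEM  tail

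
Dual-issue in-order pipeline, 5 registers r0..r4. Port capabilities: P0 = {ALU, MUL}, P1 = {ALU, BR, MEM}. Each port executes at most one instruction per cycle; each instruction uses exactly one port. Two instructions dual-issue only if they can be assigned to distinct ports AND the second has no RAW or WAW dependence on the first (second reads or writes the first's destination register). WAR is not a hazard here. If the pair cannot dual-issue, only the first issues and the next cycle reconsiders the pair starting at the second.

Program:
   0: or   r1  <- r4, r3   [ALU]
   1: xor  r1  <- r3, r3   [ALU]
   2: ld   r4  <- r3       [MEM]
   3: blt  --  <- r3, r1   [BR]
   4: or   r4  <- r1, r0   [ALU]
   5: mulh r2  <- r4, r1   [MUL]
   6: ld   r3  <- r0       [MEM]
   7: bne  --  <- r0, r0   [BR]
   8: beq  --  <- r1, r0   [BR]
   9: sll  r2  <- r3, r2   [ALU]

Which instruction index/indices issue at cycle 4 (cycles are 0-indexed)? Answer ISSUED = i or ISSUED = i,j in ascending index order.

c0: i0 or  WAW r1
c1: i1&i2 xor ld  2-wide
c2: i3&i4 blt or  2-wide
c3: i5&i6 mulh ld  2-wide
c4: i7 bne  no-port BR/BR
c5: i8&i9 beq sll  2-wide

ISSUED = 7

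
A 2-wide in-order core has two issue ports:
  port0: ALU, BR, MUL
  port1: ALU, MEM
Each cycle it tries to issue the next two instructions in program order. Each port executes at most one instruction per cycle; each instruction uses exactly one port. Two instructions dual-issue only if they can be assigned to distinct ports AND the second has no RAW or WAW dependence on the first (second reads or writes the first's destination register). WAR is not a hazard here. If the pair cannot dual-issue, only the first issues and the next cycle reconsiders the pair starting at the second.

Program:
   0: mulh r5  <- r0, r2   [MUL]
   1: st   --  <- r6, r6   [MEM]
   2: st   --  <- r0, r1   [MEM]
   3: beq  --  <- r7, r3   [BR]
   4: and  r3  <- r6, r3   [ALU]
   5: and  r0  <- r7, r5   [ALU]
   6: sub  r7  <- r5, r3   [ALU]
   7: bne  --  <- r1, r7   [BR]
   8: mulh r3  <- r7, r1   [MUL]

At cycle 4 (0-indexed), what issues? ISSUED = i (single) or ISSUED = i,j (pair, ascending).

  cy0 -> i0+i1 (mulh st) 2-wide
  cy1 -> i2+i3 (st beq) 2-wide
  cy2 -> i4+i5 (and and) 2-wide
  cy3 -> i6 (sub) RAW r7
  cy4 -> i7 (bne) no-port BR/MUL
  cy5 -> i8 (mulh) tail

ISSUED = 7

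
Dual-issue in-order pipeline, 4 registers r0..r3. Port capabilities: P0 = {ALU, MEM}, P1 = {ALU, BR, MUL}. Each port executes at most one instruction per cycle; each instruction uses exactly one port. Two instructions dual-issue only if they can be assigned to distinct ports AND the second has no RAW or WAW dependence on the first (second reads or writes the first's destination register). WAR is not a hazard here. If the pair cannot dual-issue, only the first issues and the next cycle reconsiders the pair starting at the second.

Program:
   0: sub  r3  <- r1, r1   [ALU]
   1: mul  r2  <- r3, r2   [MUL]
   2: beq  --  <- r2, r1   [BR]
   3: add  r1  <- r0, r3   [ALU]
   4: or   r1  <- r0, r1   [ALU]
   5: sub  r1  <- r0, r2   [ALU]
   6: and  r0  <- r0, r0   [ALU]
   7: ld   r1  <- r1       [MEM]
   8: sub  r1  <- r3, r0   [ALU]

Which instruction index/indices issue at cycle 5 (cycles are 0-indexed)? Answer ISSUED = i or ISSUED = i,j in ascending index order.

ISSUED = 7

  cy0 -> i0 (sub) RAW r3
  cy1 -> i1 (mul) no-port MUL/BR
  cy2 -> i2/i3 (beq;add) 2-wide
  cy3 -> i4 (or) WAW r1
  cy4 -> i5/i6 (sub;and) 2-wide
  cy5 -> i7 (ld) WAW r1
  cy6 -> i8 (sub) tail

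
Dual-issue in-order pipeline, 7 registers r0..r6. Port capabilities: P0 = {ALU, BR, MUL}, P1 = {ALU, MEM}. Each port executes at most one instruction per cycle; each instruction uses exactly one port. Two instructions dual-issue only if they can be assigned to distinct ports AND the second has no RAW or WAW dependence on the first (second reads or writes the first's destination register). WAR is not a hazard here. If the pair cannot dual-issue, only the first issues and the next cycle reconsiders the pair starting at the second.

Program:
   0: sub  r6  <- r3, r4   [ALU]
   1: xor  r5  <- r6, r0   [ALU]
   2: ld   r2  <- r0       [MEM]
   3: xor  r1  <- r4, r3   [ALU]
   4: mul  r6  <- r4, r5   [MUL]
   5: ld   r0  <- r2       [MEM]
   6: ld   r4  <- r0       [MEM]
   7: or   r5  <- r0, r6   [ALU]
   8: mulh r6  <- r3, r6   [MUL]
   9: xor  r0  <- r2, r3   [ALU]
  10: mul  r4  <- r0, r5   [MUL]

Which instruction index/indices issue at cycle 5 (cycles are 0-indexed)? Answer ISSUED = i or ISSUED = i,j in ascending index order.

ISSUED = 8,9

c0: i0 sub  RAW r6
c1: i1/i2 xor;ld  dual
c2: i3/i4 xor;mul  dual
c3: i5 ld  no-port MEM/MEM
c4: i6/i7 ld;or  dual
c5: i8/i9 mulh;xor  dual
c6: i10 mul  tail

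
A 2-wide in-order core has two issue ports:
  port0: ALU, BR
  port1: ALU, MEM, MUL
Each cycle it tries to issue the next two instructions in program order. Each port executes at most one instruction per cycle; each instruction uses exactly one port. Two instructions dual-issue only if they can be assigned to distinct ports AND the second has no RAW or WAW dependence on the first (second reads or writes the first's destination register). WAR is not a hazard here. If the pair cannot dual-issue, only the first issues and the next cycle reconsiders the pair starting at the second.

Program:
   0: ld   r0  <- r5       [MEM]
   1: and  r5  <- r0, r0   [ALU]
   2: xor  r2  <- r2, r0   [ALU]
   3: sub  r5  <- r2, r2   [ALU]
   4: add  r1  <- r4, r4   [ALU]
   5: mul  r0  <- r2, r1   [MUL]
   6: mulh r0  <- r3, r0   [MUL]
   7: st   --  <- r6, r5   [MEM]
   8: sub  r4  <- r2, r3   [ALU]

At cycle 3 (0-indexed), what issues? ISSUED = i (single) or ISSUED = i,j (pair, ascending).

ISSUED = 5

#0 head=0: ld i0 RAW r0
#1 head=1: and xor i1,i2 pair
#2 head=3: sub add i3,i4 pair
#3 head=5: mul i5 no-port MUL/MUL
#4 head=6: mulh i6 no-port MUL/MEM
#5 head=7: st sub i7,i8 pair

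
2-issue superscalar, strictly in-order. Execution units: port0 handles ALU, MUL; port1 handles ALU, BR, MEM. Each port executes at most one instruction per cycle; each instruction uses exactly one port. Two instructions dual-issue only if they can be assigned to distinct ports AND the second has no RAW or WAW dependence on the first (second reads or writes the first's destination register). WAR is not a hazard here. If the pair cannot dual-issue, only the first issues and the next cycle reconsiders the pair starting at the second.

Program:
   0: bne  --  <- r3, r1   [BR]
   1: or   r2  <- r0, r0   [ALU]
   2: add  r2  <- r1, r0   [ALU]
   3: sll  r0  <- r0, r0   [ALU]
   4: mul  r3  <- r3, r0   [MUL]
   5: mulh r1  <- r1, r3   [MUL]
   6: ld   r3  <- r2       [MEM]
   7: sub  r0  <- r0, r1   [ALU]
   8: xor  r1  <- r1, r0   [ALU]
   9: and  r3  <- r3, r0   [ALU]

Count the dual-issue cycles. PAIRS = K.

PAIRS = 4

c0: i0+i1 bne or  dual
c1: i2+i3 add sll  dual
c2: i4 mul  no-port MUL/MUL
c3: i5+i6 mulh ld  dual
c4: i7 sub  RAW r0
c5: i8+i9 xor and  dual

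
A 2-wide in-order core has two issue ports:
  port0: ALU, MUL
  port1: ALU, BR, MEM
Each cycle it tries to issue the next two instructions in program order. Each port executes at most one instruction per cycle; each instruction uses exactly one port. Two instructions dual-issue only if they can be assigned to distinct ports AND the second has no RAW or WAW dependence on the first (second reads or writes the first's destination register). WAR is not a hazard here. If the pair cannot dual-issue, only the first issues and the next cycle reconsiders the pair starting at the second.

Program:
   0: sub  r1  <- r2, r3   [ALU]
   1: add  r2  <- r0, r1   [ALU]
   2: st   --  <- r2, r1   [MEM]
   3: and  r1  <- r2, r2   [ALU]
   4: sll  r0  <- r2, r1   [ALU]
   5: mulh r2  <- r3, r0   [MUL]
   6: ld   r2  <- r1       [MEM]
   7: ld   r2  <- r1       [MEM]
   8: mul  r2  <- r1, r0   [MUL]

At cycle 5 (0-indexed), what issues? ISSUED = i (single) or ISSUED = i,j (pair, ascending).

ISSUED = 6

  cy0 -> i0 (sub.ALU) RAW r1
  cy1 -> i1 (add.ALU) RAW r2
  cy2 -> i2&i3 (st.MEM+and.ALU) 2-wide
  cy3 -> i4 (sll.ALU) RAW r0
  cy4 -> i5 (mulh.MUL) WAW r2
  cy5 -> i6 (ld.MEM) no-port MEM/MEM
  cy6 -> i7 (ld.MEM) WAW r2
  cy7 -> i8 (mul.MUL) tail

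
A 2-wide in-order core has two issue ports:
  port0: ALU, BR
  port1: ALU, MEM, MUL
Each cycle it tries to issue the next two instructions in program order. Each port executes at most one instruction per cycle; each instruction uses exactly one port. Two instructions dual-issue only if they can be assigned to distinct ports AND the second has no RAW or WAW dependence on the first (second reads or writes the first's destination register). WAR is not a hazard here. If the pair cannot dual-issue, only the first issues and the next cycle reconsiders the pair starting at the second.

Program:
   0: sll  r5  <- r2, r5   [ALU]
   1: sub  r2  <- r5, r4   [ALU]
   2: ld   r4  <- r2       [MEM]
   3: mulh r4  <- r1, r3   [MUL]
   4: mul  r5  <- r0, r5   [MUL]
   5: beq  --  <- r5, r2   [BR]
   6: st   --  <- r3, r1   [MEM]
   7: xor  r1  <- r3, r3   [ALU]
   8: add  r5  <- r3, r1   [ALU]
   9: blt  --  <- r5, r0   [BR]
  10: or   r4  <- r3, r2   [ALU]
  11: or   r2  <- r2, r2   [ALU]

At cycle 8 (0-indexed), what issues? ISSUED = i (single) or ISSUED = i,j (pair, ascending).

#0 head=0: sll.ALU i0 RAW r5
#1 head=1: sub.ALU i1 RAW r2
#2 head=2: ld.MEM i2 no-port MEM/MUL
#3 head=3: mulh.MUL i3 no-port MUL/MUL
#4 head=4: mul.MUL i4 RAW r5
#5 head=5: beq.BR/st.MEM i5+i6 dual
#6 head=7: xor.ALU i7 RAW r1
#7 head=8: add.ALU i8 RAW r5
#8 head=9: blt.BR/or.ALU i9+i10 dual
#9 head=11: or.ALU i11 tail

ISSUED = 9,10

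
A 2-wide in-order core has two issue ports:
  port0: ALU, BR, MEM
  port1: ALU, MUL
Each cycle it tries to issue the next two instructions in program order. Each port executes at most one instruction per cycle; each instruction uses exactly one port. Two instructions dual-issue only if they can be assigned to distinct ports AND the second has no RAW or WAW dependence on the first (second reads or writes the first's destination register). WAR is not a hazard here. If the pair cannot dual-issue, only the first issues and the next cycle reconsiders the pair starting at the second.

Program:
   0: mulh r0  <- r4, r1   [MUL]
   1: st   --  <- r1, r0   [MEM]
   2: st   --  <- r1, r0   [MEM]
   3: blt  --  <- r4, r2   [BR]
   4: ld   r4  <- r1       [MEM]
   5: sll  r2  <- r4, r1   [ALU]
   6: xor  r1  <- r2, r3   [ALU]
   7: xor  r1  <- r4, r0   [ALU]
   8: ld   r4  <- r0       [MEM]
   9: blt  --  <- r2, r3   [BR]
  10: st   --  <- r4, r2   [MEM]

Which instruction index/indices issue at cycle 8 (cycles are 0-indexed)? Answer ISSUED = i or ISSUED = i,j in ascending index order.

ISSUED = 9

  cy0 -> i0 (mulh) RAW r0
  cy1 -> i1 (st) no-port MEM/MEM
  cy2 -> i2 (st) no-port MEM/BR
  cy3 -> i3 (blt) no-port BR/MEM
  cy4 -> i4 (ld) RAW r4
  cy5 -> i5 (sll) RAW r2
  cy6 -> i6 (xor) WAW r1
  cy7 -> i7&i8 (xor/ld) 2-wide
  cy8 -> i9 (blt) no-port BR/MEM
  cy9 -> i10 (st) tail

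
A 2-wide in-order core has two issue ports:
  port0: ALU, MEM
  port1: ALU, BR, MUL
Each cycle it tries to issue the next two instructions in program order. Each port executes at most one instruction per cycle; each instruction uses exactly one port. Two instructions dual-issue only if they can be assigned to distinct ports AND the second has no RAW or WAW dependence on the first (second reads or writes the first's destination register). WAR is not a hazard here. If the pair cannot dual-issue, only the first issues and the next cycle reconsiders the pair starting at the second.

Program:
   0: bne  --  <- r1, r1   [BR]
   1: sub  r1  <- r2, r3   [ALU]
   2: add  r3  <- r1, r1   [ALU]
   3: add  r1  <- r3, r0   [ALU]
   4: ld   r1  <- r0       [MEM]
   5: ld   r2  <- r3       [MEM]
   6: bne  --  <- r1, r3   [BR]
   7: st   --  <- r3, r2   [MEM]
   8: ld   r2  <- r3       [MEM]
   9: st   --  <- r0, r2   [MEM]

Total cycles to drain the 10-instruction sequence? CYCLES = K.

CYCLES = 8

t=0 i0,i1:bne.BR;sub.ALU ; dual
t=1 i2:add.ALU ; RAW r3
t=2 i3:add.ALU ; WAW r1
t=3 i4:ld.MEM ; no-port MEM/MEM
t=4 i5,i6:ld.MEM;bne.BR ; dual
t=5 i7:st.MEM ; no-port MEM/MEM
t=6 i8:ld.MEM ; no-port MEM/MEM
t=7 i9:st.MEM ; tail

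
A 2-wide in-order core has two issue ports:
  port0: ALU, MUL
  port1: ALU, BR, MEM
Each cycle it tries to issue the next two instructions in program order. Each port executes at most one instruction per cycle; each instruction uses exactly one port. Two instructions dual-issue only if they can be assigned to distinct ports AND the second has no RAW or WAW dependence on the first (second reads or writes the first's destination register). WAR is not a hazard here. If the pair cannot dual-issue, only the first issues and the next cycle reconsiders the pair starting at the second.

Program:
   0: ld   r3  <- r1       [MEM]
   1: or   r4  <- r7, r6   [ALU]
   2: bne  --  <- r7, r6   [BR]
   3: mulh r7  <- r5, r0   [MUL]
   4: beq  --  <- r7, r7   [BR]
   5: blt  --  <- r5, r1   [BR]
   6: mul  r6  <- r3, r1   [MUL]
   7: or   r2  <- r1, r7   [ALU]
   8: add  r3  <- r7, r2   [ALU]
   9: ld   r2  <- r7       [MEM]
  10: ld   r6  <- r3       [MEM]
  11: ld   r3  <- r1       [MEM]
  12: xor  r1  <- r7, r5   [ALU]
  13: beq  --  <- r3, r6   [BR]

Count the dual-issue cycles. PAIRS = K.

PAIRS = 5

0. ld or @i0&i1  | pair
1. bne mulh @i2&i3  | pair
2. beq @i4  | no-port BR/BR
3. blt mul @i5&i6  | pair
4. or @i7  | RAW r2
5. add ld @i8&i9  | pair
6. ld @i10  | no-port MEM/MEM
7. ld xor @i11&i12  | pair
8. beq @i13  | tail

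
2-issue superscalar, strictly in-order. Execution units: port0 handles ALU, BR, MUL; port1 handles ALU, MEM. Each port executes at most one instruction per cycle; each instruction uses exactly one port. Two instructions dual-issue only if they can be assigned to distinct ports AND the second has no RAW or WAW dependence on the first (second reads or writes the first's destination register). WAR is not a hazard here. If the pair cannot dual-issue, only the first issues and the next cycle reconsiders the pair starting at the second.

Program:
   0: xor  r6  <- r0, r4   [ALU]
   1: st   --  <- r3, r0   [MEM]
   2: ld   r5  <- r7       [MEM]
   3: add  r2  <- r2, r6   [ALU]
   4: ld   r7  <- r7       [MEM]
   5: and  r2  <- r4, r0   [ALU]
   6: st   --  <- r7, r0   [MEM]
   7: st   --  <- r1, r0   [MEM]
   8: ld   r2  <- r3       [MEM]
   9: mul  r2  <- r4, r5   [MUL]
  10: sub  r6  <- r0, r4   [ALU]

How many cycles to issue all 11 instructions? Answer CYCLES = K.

CYCLES = 7

  cy0 -> i0/i1 (xor/st) dual
  cy1 -> i2/i3 (ld/add) dual
  cy2 -> i4/i5 (ld/and) dual
  cy3 -> i6 (st) no-port MEM/MEM
  cy4 -> i7 (st) no-port MEM/MEM
  cy5 -> i8 (ld) WAW r2
  cy6 -> i9/i10 (mul/sub) dual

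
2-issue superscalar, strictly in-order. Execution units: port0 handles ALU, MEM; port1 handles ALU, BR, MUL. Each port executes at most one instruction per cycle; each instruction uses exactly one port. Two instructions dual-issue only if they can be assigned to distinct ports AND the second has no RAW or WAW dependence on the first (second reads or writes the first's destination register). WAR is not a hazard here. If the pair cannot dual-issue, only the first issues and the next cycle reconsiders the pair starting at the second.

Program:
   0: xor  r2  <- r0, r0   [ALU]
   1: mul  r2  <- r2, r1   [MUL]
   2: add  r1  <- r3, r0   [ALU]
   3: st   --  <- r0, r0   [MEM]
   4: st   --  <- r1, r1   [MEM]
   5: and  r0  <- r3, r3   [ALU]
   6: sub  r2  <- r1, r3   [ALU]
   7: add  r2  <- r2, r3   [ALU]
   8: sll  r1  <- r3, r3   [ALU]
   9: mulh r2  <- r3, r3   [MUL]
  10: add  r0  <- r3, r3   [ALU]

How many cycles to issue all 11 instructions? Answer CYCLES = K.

[0] i0  xor  -- RAW+WAW r2
[1] i1,i2  mul+add  -- 2-wide
[2] i3  st  -- no-port MEM/MEM
[3] i4,i5  st+and  -- 2-wide
[4] i6  sub  -- RAW+WAW r2
[5] i7,i8  add+sll  -- 2-wide
[6] i9,i10  mulh+add  -- 2-wide

CYCLES = 7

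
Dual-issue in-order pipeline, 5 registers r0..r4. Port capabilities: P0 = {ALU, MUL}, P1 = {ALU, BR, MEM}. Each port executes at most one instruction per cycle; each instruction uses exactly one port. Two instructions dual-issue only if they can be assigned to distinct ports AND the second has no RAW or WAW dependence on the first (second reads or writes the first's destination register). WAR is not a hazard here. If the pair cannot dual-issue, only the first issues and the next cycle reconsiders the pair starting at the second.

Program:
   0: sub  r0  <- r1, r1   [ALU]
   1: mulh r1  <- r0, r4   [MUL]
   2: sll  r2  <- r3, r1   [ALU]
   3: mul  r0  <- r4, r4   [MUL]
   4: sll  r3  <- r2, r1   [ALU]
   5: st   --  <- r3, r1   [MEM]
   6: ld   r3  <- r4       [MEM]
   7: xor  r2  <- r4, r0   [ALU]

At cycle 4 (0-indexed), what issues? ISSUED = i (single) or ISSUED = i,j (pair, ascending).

ISSUED = 5

c0: i0 sub.ALU  RAW r0
c1: i1 mulh.MUL  RAW r1
c2: i2,i3 sll.ALU mul.MUL  pair
c3: i4 sll.ALU  RAW r3
c4: i5 st.MEM  no-port MEM/MEM
c5: i6,i7 ld.MEM xor.ALU  pair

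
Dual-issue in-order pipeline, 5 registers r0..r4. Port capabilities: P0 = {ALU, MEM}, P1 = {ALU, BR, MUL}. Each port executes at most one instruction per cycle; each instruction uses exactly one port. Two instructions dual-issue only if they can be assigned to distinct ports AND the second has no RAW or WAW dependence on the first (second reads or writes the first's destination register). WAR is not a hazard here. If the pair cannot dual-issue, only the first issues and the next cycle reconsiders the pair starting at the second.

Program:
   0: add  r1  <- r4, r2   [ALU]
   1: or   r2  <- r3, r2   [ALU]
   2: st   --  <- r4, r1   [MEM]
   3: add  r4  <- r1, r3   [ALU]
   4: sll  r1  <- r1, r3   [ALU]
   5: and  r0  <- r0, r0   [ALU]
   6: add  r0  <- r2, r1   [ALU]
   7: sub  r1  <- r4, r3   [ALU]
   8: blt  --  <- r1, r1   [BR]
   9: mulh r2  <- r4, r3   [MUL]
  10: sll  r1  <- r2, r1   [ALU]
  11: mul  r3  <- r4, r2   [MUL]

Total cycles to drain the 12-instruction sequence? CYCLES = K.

CYCLES = 7

  cy0 -> i0,i1 (add/or) 2-wide
  cy1 -> i2,i3 (st/add) 2-wide
  cy2 -> i4,i5 (sll/and) 2-wide
  cy3 -> i6,i7 (add/sub) 2-wide
  cy4 -> i8 (blt) no-port BR/MUL
  cy5 -> i9 (mulh) RAW r2
  cy6 -> i10,i11 (sll/mul) 2-wide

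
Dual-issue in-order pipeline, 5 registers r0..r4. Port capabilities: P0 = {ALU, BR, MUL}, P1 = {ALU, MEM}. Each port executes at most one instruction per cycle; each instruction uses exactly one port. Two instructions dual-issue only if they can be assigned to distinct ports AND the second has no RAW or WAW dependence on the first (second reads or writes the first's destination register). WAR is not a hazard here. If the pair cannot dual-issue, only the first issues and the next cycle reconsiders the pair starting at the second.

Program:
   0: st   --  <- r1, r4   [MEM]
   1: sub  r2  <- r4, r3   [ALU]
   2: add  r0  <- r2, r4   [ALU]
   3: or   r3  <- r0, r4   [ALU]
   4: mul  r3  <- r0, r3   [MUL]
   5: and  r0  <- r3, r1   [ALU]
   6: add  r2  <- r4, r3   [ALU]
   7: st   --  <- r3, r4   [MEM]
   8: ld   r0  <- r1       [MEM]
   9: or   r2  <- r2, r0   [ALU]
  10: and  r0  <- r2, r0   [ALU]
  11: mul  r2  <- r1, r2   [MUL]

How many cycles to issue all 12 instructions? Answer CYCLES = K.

CYCLES = 9

0. st;sub @i0+i1  | 2-wide
1. add @i2  | RAW r0
2. or @i3  | RAW+WAW r3
3. mul @i4  | RAW r3
4. and;add @i5+i6  | 2-wide
5. st @i7  | no-port MEM/MEM
6. ld @i8  | RAW r0
7. or @i9  | RAW r2
8. and;mul @i10+i11  | 2-wide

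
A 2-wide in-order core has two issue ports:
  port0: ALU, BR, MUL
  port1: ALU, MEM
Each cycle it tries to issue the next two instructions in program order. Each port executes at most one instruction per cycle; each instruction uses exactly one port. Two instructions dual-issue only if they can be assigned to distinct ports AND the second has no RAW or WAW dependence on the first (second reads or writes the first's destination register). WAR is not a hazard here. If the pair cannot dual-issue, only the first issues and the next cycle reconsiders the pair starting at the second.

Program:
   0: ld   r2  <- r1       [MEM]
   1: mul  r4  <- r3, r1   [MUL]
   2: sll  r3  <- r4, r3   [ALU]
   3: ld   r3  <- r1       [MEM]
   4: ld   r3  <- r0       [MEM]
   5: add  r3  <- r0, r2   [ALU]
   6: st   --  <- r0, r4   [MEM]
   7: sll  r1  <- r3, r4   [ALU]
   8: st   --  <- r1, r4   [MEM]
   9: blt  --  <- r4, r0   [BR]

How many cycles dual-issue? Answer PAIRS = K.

t=0 i0+i1:ld mul ; dual
t=1 i2:sll ; WAW r3
t=2 i3:ld ; no-port MEM/MEM
t=3 i4:ld ; WAW r3
t=4 i5+i6:add st ; dual
t=5 i7:sll ; RAW r1
t=6 i8+i9:st blt ; dual

PAIRS = 3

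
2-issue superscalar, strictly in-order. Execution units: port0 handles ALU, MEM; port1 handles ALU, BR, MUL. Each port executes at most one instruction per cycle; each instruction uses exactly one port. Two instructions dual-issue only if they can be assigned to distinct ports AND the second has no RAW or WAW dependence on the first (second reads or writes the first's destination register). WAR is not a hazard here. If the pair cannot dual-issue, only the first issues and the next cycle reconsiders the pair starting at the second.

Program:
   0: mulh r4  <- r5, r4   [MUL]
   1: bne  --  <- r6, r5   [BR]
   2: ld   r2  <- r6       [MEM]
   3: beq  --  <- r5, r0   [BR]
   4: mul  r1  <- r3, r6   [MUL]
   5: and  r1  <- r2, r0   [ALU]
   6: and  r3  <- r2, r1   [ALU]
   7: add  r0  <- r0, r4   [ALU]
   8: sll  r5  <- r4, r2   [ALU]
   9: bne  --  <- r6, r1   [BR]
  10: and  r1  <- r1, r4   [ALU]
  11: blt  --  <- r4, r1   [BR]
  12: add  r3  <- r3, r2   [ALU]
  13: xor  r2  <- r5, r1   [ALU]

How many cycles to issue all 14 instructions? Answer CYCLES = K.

CYCLES = 10

c0: i0 mulh.MUL  no-port MUL/BR
c1: i1,i2 bne.BR ld.MEM  pair
c2: i3 beq.BR  no-port BR/MUL
c3: i4 mul.MUL  WAW r1
c4: i5 and.ALU  RAW r1
c5: i6,i7 and.ALU add.ALU  pair
c6: i8,i9 sll.ALU bne.BR  pair
c7: i10 and.ALU  RAW r1
c8: i11,i12 blt.BR add.ALU  pair
c9: i13 xor.ALU  tail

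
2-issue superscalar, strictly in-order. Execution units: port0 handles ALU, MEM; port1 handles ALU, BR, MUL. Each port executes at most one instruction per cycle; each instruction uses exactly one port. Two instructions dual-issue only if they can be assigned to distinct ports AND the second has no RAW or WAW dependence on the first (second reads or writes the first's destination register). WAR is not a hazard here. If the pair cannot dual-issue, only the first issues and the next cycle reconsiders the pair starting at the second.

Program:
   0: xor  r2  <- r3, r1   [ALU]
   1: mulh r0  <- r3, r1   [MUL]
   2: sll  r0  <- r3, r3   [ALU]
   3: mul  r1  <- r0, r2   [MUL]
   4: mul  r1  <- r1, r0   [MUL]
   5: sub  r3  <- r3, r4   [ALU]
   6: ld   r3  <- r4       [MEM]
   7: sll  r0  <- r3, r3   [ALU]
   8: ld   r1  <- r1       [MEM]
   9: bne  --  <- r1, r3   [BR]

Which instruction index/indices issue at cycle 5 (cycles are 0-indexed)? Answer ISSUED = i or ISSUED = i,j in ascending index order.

ISSUED = 7,8

0. xor.ALU+mulh.MUL @i0,i1  | pair
1. sll.ALU @i2  | RAW r0
2. mul.MUL @i3  | no-port MUL/MUL
3. mul.MUL+sub.ALU @i4,i5  | pair
4. ld.MEM @i6  | RAW r3
5. sll.ALU+ld.MEM @i7,i8  | pair
6. bne.BR @i9  | tail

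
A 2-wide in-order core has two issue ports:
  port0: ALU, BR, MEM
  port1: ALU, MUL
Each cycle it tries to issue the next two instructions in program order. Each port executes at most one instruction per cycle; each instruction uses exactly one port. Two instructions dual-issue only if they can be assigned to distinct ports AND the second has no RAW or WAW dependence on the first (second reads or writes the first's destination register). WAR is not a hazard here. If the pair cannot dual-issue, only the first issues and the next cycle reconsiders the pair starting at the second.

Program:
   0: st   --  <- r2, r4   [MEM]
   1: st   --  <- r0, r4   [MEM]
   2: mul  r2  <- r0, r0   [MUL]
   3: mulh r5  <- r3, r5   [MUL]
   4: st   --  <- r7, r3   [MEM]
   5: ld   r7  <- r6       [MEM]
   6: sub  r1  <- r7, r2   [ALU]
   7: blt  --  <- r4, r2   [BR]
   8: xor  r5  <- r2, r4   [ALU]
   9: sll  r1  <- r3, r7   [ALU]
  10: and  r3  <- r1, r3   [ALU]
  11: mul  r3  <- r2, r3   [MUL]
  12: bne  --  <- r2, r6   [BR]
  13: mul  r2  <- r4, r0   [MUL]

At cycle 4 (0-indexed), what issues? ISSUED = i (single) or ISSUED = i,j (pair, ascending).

0. st.MEM @i0  | no-port MEM/MEM
1. st.MEM mul.MUL @i1&i2  | pair
2. mulh.MUL st.MEM @i3&i4  | pair
3. ld.MEM @i5  | RAW r7
4. sub.ALU blt.BR @i6&i7  | pair
5. xor.ALU sll.ALU @i8&i9  | pair
6. and.ALU @i10  | RAW+WAW r3
7. mul.MUL bne.BR @i11&i12  | pair
8. mul.MUL @i13  | tail

ISSUED = 6,7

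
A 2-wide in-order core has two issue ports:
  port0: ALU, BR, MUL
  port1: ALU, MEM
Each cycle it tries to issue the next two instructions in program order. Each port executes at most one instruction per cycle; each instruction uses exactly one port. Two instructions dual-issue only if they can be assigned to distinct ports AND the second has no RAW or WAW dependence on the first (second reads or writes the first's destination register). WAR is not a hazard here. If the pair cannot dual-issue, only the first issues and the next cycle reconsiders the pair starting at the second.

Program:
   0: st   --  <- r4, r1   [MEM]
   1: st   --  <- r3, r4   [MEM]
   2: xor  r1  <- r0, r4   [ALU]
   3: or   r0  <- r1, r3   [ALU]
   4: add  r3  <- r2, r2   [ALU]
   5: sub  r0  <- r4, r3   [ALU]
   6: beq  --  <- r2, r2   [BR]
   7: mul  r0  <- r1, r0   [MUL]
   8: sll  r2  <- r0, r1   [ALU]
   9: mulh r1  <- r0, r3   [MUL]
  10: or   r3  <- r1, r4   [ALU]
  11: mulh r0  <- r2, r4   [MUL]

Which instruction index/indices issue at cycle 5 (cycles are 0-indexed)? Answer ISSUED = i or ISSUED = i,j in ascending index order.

ISSUED = 8,9

[0] i0  st  -- no-port MEM/MEM
[1] i1+i2  st/xor  -- pair
[2] i3+i4  or/add  -- pair
[3] i5+i6  sub/beq  -- pair
[4] i7  mul  -- RAW r0
[5] i8+i9  sll/mulh  -- pair
[6] i10+i11  or/mulh  -- pair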